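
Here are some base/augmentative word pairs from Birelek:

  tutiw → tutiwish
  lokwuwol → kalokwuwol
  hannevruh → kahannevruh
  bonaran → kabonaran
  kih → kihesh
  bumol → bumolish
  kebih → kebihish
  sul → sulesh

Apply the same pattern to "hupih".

hupihish

"hupih" has 2 vowels. The stems with 2 vowels (tutiw → tutiwish, kebih → kebihish, bumol → bumolish) add -ish.
So hupih → hupihish.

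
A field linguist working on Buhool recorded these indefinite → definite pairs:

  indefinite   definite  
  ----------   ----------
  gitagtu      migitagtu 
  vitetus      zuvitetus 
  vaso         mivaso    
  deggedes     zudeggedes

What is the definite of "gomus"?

zugomus

vitetus and gitagtu both have last vowel 'u' yet inflect differently (zuvitetus, migitagtu), so the last vowel is not what conditions the rule; whether the stem ends in a vowel or a consonant is.
"gomus" ends in a consonant. The stems ending in a consonant (deggedes → zudeggedes, vitetus → zuvitetus) add the prefix zu-.
The other pattern: stems ending in a vowel add the prefix mi-.
So gomus → zugomus.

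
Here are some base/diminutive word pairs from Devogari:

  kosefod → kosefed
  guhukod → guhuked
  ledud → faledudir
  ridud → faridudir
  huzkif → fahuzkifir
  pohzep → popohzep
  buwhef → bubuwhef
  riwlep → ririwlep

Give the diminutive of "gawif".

fagawifir

kosefod and ledud both end in -d yet inflect differently (kosefed, faledudir), so the final letter is not what conditions the rule; the last vowel is.
"gawif" has last vowel 'i'. The one such stem in the data (huzkif → fahuzkifir) adds fa- … -ir around the stem, so the same rule applies.
The other patterns: stems whose last vowel is 'o' change the last vowel to 'e'; stems whose last vowel is 'e' repeat the first consonant+vowel as a prefix.
So gawif → fagawifir.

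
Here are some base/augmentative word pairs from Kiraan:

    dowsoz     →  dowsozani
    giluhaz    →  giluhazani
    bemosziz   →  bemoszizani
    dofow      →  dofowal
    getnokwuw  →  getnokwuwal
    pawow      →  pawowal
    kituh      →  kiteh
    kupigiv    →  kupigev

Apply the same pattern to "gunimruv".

gunimrev

"gunimruv" ends in -v. The one such stem in the data (kupigiv → kupigev) changes the last vowel to 'e' (as does kituh), so the same rule applies.
The other patterns: stems ending in -z add -ani; stems ending in -w add -al.
So gunimruv → gunimrev.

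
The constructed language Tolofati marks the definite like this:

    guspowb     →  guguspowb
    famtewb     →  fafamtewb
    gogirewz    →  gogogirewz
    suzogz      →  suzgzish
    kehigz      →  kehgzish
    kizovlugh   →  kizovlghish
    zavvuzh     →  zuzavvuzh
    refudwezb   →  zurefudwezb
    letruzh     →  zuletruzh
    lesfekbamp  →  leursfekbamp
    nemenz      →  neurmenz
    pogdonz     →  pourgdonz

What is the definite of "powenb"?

pourwenb

gogirewz and suzogz both end in -z yet inflect differently (gogogirewz, suzgzish), so the final letter is not what conditions the rule; the second-to-last letter is.
"powenb" has second-to-last letter 'n'. The stems whose second-to-last letter is 'n' (nemenz → neurmenz, pogdonz → pourgdonz) insert -ur- after the first vowel.
The other patterns: stems whose second-to-last letter is 'w' repeat the first consonant+vowel as a prefix; stems whose second-to-last letter is 'g' delete the last vowel and add -ish; stems whose second-to-last letter is 'z' add the prefix zu-.
So powenb → pourwenb.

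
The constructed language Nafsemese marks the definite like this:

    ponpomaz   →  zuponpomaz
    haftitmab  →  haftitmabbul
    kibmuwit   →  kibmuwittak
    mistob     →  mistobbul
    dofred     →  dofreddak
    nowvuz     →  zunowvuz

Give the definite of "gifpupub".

gifpupubbul

"gifpupub" ends in -b. The stems ending in -b (mistob → mistobbul, haftitmab → haftitmabbul) double the final consonant and add -ul.
The other patterns: stems ending in -z add the prefix zu-; stems ending in -d or -t double the final consonant and add -ak.
So gifpupub → gifpupubbul.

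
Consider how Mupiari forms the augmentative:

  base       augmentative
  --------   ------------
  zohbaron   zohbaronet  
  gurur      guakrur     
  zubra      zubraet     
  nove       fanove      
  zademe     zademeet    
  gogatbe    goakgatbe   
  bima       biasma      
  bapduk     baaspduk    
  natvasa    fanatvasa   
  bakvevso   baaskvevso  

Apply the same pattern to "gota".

"gota" begins with g-. The stems beginning with g- (gogatbe → goakgatbe, gurur → guakrur) insert -ak- after the first vowel.
The other patterns: stems beginning with n- add the prefix fa-; stems beginning with b- insert -as- after the first vowel; stems beginning with z- add -et.
So gota → goakta.

goakta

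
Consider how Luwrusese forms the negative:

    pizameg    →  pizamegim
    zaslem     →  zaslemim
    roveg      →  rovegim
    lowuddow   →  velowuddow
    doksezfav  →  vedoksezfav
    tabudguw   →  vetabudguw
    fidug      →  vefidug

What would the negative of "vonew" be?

"vonew" has last vowel 'e'. The stems whose last vowel is 'e' (pizameg → pizamegim, zaslem → zaslemim, roveg → rovegim) add -im.
The other pattern: stems whose last vowel is 'a', 'o' or 'u' add the prefix ve-.
So vonew → vonewim.

vonewim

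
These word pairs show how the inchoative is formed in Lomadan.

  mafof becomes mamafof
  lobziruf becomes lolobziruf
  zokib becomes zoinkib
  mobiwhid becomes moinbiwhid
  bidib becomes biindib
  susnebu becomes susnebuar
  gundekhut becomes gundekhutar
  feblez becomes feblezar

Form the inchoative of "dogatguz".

dogatguzar

lobziruf and susnebu both have last vowel 'u' yet inflect differently (lolobziruf, susnebuar), so the last vowel is not what conditions the rule; the final letter is.
"dogatguz" ends in -z. The one such stem in the data (feblez → feblezar) adds -ar, so the same rule applies.
So dogatguz → dogatguzar.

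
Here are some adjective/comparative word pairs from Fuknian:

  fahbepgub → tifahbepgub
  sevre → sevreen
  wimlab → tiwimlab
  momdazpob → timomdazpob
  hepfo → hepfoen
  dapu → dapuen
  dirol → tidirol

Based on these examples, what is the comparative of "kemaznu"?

kemaznuen

"kemaznu" ends in a vowel. The stems ending in a vowel (dapu → dapuen, hepfo → hepfoen, sevre → sevreen) add -en.
The other pattern: stems ending in a consonant add the prefix ti-.
So kemaznu → kemaznuen.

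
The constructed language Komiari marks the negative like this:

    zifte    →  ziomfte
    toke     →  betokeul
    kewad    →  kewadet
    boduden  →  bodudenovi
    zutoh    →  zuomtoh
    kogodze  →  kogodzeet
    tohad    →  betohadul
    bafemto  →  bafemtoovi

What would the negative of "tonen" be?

kogodze and zifte both end in -e yet inflect differently (kogodzeet, ziomfte), so the final letter is not what conditions the rule; the first letter is.
"tonen" begins with t-. The stems beginning with t- (toke → betokeul, tohad → betohadul) add be- … -ul around the stem.
So tonen → betonenul.

betonenul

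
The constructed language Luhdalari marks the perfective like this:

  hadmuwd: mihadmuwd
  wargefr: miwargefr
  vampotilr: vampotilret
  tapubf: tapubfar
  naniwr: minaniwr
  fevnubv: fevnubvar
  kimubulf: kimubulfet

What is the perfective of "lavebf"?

lavebfar

tapubf and kimubulf both end in -f yet inflect differently (tapubfar, kimubulfet), so the final letter is not what conditions the rule; the second-to-last letter is.
"lavebf" has second-to-last letter 'b'. The stems whose second-to-last letter is 'b' (tapubf → tapubfar, fevnubv → fevnubvar) add -ar.
The other patterns: stems whose second-to-last letter is 'l' add -et; stems whose second-to-last letter is 'f' or 'w' add the prefix mi-.
So lavebf → lavebfar.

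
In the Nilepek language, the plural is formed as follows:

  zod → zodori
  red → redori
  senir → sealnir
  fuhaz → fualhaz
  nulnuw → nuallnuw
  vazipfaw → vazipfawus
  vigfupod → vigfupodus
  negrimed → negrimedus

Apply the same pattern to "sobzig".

nulnuw and vazipfaw both end in -w yet inflect differently (nuallnuw, vazipfawus), so the final letter is not what conditions the rule; the number of vowels is.
"sobzig" has 2 vowels. The stems with 2 vowels (senir → sealnir, fuhaz → fualhaz, nulnuw → nuallnuw) insert -al- after the first vowel.
The other patterns: stems with 1 vowel add -ori; stems with 3 vowels add -us.
So sobzig → soalbzig.

soalbzig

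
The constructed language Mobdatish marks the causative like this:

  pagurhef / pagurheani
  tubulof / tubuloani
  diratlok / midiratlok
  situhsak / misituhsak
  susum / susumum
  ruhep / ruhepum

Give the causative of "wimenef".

wimeneani

tubulof and diratlok both have last vowel 'o' yet inflect differently (tubuloani, midiratlok), so the last vowel is not what conditions the rule; the final letter is.
"wimenef" ends in -f. The stems ending in -f (pagurhef → pagurheani, tubulof → tubuloani) drop the final letter and add -ani.
So wimenef → wimeneani.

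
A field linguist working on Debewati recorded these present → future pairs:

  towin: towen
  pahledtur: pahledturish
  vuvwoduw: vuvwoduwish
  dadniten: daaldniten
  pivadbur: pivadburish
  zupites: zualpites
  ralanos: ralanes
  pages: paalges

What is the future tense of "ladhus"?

pages and ralanos both end in -s yet inflect differently (paalges, ralanes), so the final letter is not what conditions the rule; the last vowel is.
"ladhus" has last vowel 'u'. The stems whose last vowel is 'u' (vuvwoduw → vuvwoduwish, pahledtur → pahledturish, pivadbur → pivadburish) add -ish.
The other patterns: stems whose last vowel is 'e' insert -al- after the first vowel; stems whose last vowel is 'i' or 'o' change the last vowel to 'e'.
So ladhus → ladhusish.

ladhusish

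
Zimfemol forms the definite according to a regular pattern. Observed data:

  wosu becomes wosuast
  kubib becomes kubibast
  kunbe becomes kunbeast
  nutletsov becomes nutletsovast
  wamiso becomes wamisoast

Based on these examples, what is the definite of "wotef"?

wotefast

Every pair shown (wosu → wosuast, kubib → kubibast, kunbe → kunbeast, …) follows the same rule: add -ast.
So wotef → wotefast.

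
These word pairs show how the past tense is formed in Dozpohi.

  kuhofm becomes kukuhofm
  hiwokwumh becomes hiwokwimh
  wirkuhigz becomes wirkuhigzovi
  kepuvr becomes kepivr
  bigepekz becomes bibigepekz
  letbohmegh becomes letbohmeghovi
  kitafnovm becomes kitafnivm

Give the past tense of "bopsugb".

bopsugbovi

"bopsugb" has second-to-last letter 'g'. The stems whose second-to-last letter is 'g' (letbohmegh → letbohmeghovi, wirkuhigz → wirkuhigzovi) add -ovi.
The other patterns: stems whose second-to-last letter is 'm' or 'v' change the last vowel to 'i'; stems whose second-to-last letter is 'f' or 'k' repeat the first consonant+vowel as a prefix.
So bopsugb → bopsugbovi.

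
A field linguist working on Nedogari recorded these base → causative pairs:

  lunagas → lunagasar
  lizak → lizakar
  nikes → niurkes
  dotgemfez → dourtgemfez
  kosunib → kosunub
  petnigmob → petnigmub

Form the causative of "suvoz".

"suvoz" has last vowel 'o'. The one such stem in the data (petnigmob → petnigmub) changes the last vowel to 'u' (as does kosunib), so the same rule applies.
So suvoz → suvuz.

suvuz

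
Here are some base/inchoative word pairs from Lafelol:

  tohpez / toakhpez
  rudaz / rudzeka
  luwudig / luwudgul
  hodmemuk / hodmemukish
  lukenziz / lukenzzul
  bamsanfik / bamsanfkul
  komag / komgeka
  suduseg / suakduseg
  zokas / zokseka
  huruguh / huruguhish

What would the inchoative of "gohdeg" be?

goakhdeg

"gohdeg" has last vowel 'e'. The stems whose last vowel is 'e' (tohpez → toakhpez, suduseg → suakduseg) insert -ak- after the first vowel.
The other patterns: stems whose last vowel is 'i' delete the last vowel and add -ul; stems whose last vowel is 'a' delete the last vowel and add -eka; stems whose last vowel is 'u' add -ish.
So gohdeg → goakhdeg.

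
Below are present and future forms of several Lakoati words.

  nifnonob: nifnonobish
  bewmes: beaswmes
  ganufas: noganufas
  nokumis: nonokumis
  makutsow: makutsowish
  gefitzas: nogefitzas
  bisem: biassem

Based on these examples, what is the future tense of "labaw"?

bewmes and gefitzas both end in -s yet inflect differently (beaswmes, nogefitzas), so the final letter is not what conditions the rule; the last vowel is.
"labaw" has last vowel 'a'. The stems whose last vowel is 'a' (gefitzas → nogefitzas, ganufas → noganufas) add the prefix no-.
The other patterns: stems whose last vowel is 'e' insert -as- after the first vowel; stems whose last vowel is 'o' add -ish.
So labaw → nolabaw.

nolabaw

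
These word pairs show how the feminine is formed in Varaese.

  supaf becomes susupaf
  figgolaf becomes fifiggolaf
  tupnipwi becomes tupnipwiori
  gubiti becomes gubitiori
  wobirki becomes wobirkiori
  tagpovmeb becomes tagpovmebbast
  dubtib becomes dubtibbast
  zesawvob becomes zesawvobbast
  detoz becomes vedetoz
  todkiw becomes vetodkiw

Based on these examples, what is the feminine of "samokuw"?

tupnipwi and dubtib both have last vowel 'i' yet inflect differently (tupnipwiori, dubtibbast), so the last vowel is not what conditions the rule; the final letter is.
"samokuw" ends in -w. The one such stem in the data (todkiw → vetodkiw) adds the prefix ve-, so the same rule applies.
The other patterns: stems ending in -f repeat the first consonant+vowel as a prefix; stems ending in -i add -ori; stems ending in -b double the final consonant and add -ast.
So samokuw → vesamokuw.

vesamokuw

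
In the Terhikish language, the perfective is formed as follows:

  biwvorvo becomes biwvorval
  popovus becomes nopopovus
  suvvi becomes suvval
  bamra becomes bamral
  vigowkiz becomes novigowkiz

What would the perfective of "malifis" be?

nomalifis

"malifis" ends in a consonant. The stems ending in a consonant (popovus → nopopovus, vigowkiz → novigowkiz) add the prefix no-.
The other pattern: stems ending in a vowel drop the final letter and add -al.
So malifis → nomalifis.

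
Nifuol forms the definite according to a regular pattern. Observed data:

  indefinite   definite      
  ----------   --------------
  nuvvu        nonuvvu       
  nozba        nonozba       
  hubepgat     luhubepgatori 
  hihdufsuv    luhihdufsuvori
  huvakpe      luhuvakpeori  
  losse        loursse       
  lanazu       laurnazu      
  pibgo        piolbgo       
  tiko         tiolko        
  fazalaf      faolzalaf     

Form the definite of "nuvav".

nonuvav

huvakpe and losse both end in -e yet inflect differently (luhuvakpeori, loursse), so the final letter is not what conditions the rule; the first letter is.
"nuvav" begins with n-. The stems beginning with n- (nuvvu → nonuvvu, nozba → nonozba) add the prefix no-.
The other patterns: stems beginning with h- add lu- … -ori around the stem; stems beginning with l- insert -ur- after the first vowel; stems beginning with f-, p- or t- insert -ol- after the first vowel.
So nuvav → nonuvav.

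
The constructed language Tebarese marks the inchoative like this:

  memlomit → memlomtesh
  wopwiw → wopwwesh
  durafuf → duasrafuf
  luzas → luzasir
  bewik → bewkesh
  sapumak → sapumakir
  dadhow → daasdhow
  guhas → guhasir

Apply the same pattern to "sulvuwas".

sapumak and bewik both end in -k yet inflect differently (sapumakir, bewkesh), so the final letter is not what conditions the rule; the last vowel is.
"sulvuwas" has last vowel 'a'. The stems whose last vowel is 'a' (luzas → luzasir, guhas → guhasir, sapumak → sapumakir) add -ir.
The other patterns: stems whose last vowel is 'i' delete the last vowel and add -esh; stems whose last vowel is 'o' or 'u' insert -as- after the first vowel.
So sulvuwas → sulvuwasir.

sulvuwasir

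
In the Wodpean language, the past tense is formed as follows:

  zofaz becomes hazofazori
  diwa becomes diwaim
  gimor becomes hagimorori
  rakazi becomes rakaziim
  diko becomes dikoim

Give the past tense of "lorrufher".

diko and gimor both have last vowel 'o' yet inflect differently (dikoim, hagimorori), so the last vowel is not what conditions the rule; whether the stem ends in a vowel or a consonant is.
"lorrufher" ends in a consonant. The stems ending in a consonant (gimor → hagimorori, zofaz → hazofazori) add ha- … -ori around the stem.
The other pattern: stems ending in a vowel add -im.
So lorrufher → halorrufherori.

halorrufherori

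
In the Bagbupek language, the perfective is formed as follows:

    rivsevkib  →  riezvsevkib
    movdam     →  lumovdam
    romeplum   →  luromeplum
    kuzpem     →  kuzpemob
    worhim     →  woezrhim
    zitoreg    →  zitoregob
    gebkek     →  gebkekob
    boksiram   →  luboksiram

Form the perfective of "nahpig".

naezhpig

kuzpem and worhim both end in -m yet inflect differently (kuzpemob, woezrhim), so the final letter is not what conditions the rule; the last vowel is.
"nahpig" has last vowel 'i'. The stems whose last vowel is 'i' (worhim → woezrhim, rivsevkib → riezvsevkib) insert -ez- after the first vowel.
The other patterns: stems whose last vowel is 'e' add -ob; stems whose last vowel is 'a' or 'u' add the prefix lu-.
So nahpig → naezhpig.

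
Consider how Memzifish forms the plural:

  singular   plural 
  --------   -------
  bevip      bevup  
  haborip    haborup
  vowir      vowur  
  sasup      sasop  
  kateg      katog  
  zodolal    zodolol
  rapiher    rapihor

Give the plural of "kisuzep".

kisuzop

"kisuzep" has last vowel 'e'. The stems whose last vowel is 'e' (kateg → katog, rapiher → rapihor) change the last vowel to 'o'.
The other pattern: stems whose last vowel is 'i' change the last vowel to 'u'.
So kisuzep → kisuzop.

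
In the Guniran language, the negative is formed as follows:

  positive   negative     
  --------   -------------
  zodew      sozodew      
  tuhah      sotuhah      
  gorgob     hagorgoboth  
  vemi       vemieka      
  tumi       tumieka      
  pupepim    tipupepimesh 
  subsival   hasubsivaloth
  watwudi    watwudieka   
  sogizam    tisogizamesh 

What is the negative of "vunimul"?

havunimuloth

"vunimul" ends in -l. The one such stem in the data (subsival → hasubsivaloth) adds ha- … -oth around the stem, so the same rule applies.
The other patterns: stems ending in -m add ti- … -esh around the stem; stems ending in -i add -eka; stems ending in -h or -w add the prefix so-.
So vunimul → havunimuloth.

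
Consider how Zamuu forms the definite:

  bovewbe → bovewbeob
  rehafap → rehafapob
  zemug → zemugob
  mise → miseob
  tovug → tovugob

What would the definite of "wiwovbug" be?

wiwovbugob

Every pair shown (bovewbe → bovewbeob, rehafap → rehafapob, zemug → zemugob, …) follows the same rule: add -ob.
So wiwovbug → wiwovbugob.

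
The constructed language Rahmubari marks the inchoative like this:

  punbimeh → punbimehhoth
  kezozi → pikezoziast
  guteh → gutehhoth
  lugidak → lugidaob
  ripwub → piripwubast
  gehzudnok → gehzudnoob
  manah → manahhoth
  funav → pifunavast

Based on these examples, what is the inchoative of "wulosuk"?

manah and lugidak both have last vowel 'a' yet inflect differently (manahhoth, lugidaob), so the last vowel is not what conditions the rule; the final letter is.
"wulosuk" ends in -k. The stems ending in -k (gehzudnok → gehzudnoob, lugidak → lugidaob) drop the final letter and add -ob.
So wulosuk → wulosuob.

wulosuob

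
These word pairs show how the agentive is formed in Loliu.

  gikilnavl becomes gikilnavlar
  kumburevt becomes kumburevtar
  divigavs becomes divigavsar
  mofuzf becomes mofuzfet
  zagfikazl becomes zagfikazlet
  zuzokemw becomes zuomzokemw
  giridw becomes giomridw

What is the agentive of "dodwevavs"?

dodwevavsar

"dodwevavs" has second-to-last letter 'v'. The stems whose second-to-last letter is 'v' (gikilnavl → gikilnavlar, kumburevt → kumburevtar, divigavs → divigavsar) add -ar.
The other patterns: stems whose second-to-last letter is 'z' add -et; stems whose second-to-last letter is 'd' or 'm' insert -om- after the first vowel.
So dodwevavs → dodwevavsar.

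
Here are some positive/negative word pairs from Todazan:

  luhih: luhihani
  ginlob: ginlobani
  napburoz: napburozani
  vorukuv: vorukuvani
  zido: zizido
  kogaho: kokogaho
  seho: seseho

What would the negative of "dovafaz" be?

"dovafaz" ends in a consonant. The stems ending in a consonant (luhih → luhihani, ginlob → ginlobani, napburoz → napburozani) add -ani.
The other pattern: stems ending in a vowel repeat the first consonant+vowel as a prefix.
So dovafaz → dovafazani.

dovafazani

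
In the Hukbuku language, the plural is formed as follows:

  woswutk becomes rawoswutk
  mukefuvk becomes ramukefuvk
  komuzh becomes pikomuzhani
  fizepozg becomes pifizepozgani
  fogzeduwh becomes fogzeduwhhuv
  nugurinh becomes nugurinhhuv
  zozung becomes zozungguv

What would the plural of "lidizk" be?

komuzh and fogzeduwh both end in -h yet inflect differently (pikomuzhani, fogzeduwhhuv), so the final letter is not what conditions the rule; the second-to-last letter is.
"lidizk" has second-to-last letter 'z'. The stems whose second-to-last letter is 'z' (komuzh → pikomuzhani, fizepozg → pifizepozgani) add pi- … -ani around the stem.
The other patterns: stems whose second-to-last letter is 't' or 'v' add the prefix ra-; stems whose second-to-last letter is 'n' or 'w' double the final consonant and add -uv.
So lidizk → pilidizkani.

pilidizkani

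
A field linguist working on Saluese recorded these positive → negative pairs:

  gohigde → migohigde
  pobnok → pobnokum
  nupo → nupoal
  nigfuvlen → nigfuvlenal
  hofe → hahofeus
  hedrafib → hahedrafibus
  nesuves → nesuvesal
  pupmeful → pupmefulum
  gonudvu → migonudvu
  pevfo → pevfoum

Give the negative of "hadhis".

hahadhisus

"hadhis" begins with h-. The stems beginning with h- (hedrafib → hahedrafibus, hofe → hahofeus) add ha- … -us around the stem.
The other patterns: stems beginning with n- add -al; stems beginning with p- add -um; stems beginning with g- add the prefix mi-.
So hadhis → hahadhisus.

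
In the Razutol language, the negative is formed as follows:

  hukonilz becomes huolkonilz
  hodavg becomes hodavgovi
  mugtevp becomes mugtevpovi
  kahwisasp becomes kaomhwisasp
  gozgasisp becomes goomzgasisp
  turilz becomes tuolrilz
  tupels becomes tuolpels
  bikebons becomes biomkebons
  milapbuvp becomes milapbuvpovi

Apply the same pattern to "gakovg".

mugtevp and kahwisasp both end in -p yet inflect differently (mugtevpovi, kaomhwisasp), so the final letter is not what conditions the rule; the second-to-last letter is.
"gakovg" has second-to-last letter 'v'. The stems whose second-to-last letter is 'v' (mugtevp → mugtevpovi, milapbuvp → milapbuvpovi, hodavg → hodavgovi) add -ovi.
The other patterns: stems whose second-to-last letter is 'l' insert -ol- after the first vowel; stems whose second-to-last letter is 'n' or 's' insert -om- after the first vowel.
So gakovg → gakovgovi.

gakovgovi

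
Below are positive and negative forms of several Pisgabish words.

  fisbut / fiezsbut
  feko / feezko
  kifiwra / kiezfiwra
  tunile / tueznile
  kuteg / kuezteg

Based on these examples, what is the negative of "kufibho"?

Every pair shown (fisbut → fiezsbut, feko → feezko, kifiwra → kiezfiwra, …) follows the same rule: insert -ez- after the first vowel.
So kufibho → kuezfibho.

kuezfibho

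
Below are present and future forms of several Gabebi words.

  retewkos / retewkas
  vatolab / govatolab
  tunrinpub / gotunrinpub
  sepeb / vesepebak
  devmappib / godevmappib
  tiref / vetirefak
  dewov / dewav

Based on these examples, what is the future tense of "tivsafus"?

sepeb and devmappib both end in -b yet inflect differently (vesepebak, godevmappib), so the final letter is not what conditions the rule; the last vowel is.
"tivsafus" has last vowel 'u'. The one such stem in the data (tunrinpub → gotunrinpub) adds the prefix go-, so the same rule applies.
The other patterns: stems whose last vowel is 'e' add ve- … -ak around the stem; stems whose last vowel is 'o' change the last vowel to 'a'.
So tivsafus → gotivsafus.

gotivsafus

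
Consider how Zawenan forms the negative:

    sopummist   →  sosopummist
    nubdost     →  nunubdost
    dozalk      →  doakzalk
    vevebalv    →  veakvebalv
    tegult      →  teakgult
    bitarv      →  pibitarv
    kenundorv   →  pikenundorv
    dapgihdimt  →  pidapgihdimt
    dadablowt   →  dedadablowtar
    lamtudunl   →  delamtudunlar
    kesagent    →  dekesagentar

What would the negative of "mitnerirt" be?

pimitnerirt

sopummist and tegult both end in -t yet inflect differently (sosopummist, teakgult), so the final letter is not what conditions the rule; the second-to-last letter is.
"mitnerirt" has second-to-last letter 'r'. The stems whose second-to-last letter is 'r' (bitarv → pibitarv, kenundorv → pikenundorv) add the prefix pi-.
The other patterns: stems whose second-to-last letter is 's' repeat the first consonant+vowel as a prefix; stems whose second-to-last letter is 'l' insert -ak- after the first vowel; stems whose second-to-last letter is 'n' or 'w' add de- … -ar around the stem.
So mitnerirt → pimitnerirt.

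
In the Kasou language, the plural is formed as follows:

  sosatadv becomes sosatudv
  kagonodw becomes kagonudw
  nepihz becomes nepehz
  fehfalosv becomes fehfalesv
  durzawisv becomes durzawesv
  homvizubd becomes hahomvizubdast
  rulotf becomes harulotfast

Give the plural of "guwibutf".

haguwibutfast

sosatadv and fehfalosv both end in -v yet inflect differently (sosatudv, fehfalesv), so the final letter is not what conditions the rule; the second-to-last letter is.
"guwibutf" has second-to-last letter 't'. The one such stem in the data (rulotf → harulotfast) adds ha- … -ast around the stem, so the same rule applies.
The other patterns: stems whose second-to-last letter is 'd' change the last vowel to 'u'; stems whose second-to-last letter is 'h' or 's' change the last vowel to 'e'.
So guwibutf → haguwibutfast.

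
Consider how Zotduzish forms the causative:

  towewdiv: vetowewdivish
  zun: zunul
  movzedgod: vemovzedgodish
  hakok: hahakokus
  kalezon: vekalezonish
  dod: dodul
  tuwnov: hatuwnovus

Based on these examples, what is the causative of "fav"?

favul

tuwnov and towewdiv both end in -v yet inflect differently (hatuwnovus, vetowewdivish), so the final letter is not what conditions the rule; the number of vowels is.
"fav" has 1 vowel. The stems with 1 vowel (zun → zunul, dod → dodul) add -ul.
So fav → favul.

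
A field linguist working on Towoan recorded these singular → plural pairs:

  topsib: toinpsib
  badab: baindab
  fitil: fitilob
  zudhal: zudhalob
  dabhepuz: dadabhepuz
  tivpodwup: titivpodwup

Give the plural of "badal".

"badal" ends in -l. The stems ending in -l (fitil → fitilob, zudhal → zudhalob) add -ob.
So badal → badalob.

badalob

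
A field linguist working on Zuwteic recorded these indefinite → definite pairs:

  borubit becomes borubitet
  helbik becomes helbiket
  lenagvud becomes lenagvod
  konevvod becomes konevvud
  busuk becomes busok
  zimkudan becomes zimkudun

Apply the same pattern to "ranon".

ranun

busuk and helbik both end in -k yet inflect differently (busok, helbiket), so the final letter is not what conditions the rule; the last vowel is.
"ranon" has last vowel 'o'. The one such stem in the data (konevvod → konevvud) changes the last vowel to 'u' (as does zimkudan), so the same rule applies.
So ranon → ranun.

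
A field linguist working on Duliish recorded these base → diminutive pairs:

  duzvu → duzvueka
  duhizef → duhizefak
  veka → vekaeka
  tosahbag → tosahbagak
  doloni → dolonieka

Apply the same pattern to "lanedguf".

tosahbag and veka both have last vowel 'a' yet inflect differently (tosahbagak, vekaeka), so the last vowel is not what conditions the rule; whether the stem ends in a vowel or a consonant is.
"lanedguf" ends in a consonant. The stems ending in a consonant (duhizef → duhizefak, tosahbag → tosahbagak) add -ak.
The other pattern: stems ending in a vowel add -eka.
So lanedguf → lanedgufak.

lanedgufak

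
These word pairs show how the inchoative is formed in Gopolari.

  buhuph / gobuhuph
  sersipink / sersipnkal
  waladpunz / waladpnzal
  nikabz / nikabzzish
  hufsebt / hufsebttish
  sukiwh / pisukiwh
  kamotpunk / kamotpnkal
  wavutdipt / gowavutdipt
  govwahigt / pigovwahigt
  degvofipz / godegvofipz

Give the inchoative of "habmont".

nikabz and waladpunz both end in -z yet inflect differently (nikabzzish, waladpnzal), so the final letter is not what conditions the rule; the second-to-last letter is.
"habmont" has second-to-last letter 'n'. The stems whose second-to-last letter is 'n' (kamotpunk → kamotpnkal, sersipink → sersipnkal, waladpunz → waladpnzal) delete the last vowel and add -al.
So habmont → habmntal.

habmntal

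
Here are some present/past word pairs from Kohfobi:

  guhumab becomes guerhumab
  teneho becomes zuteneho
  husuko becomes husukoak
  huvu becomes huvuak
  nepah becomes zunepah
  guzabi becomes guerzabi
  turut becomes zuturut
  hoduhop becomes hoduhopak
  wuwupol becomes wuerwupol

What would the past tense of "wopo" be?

woerpo

husuko and teneho both end in -o yet inflect differently (husukoak, zuteneho), so the final letter is not what conditions the rule; the first letter is.
"wopo" begins with w-. The one such stem in the data (wuwupol → wuerwupol) inserts -er- after the first vowel (as do guhumab, guzabi), so the same rule applies.
The other patterns: stems beginning with h- add -ak; stems beginning with n- or t- add the prefix zu-.
So wopo → woerpo.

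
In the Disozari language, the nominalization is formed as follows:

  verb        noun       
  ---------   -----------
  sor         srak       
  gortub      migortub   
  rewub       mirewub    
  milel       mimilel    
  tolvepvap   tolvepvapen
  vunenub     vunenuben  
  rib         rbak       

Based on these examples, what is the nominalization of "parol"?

"parol" has 2 vowels. The stems with 2 vowels (milel → mimilel, rewub → mirewub, gortub → migortub) add the prefix mi-.
The other patterns: stems with 1 vowel delete the last vowel and add -ak; stems with 3 vowels add -en.
So parol → miparol.

miparol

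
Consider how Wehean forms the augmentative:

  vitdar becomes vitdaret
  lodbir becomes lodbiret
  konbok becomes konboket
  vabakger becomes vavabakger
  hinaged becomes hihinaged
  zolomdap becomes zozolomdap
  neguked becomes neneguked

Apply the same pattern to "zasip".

zasipet

"zasip" has 2 vowels. The stems with 2 vowels (vitdar → vitdaret, lodbir → lodbiret, konbok → konboket) add -et.
The other pattern: stems with 3 vowels repeat the first consonant+vowel as a prefix.
So zasip → zasipet.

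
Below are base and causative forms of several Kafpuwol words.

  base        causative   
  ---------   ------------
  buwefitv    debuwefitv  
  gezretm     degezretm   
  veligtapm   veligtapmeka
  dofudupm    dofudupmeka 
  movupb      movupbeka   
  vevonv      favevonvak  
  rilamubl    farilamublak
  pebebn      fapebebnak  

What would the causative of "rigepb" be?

gezretm and veligtapm both end in -m yet inflect differently (degezretm, veligtapmeka), so the final letter is not what conditions the rule; the second-to-last letter is.
"rigepb" has second-to-last letter 'p'. The stems whose second-to-last letter is 'p' (veligtapm → veligtapmeka, dofudupm → dofudupmeka, movupb → movupbeka) add -eka.
The other patterns: stems whose second-to-last letter is 't' add the prefix de-; stems whose second-to-last letter is 'b' or 'n' add fa- … -ak around the stem.
So rigepb → rigepbeka.

rigepbeka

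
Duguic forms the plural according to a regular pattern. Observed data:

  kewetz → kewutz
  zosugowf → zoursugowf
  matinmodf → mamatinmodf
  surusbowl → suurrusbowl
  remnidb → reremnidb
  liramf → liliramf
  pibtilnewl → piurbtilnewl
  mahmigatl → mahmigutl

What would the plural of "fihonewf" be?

pibtilnewl and mahmigatl both end in -l yet inflect differently (piurbtilnewl, mahmigutl), so the final letter is not what conditions the rule; the second-to-last letter is.
"fihonewf" has second-to-last letter 'w'. The stems whose second-to-last letter is 'w' (pibtilnewl → piurbtilnewl, zosugowf → zoursugowf, surusbowl → suurrusbowl) insert -ur- after the first vowel.
So fihonewf → fiurhonewf.

fiurhonewf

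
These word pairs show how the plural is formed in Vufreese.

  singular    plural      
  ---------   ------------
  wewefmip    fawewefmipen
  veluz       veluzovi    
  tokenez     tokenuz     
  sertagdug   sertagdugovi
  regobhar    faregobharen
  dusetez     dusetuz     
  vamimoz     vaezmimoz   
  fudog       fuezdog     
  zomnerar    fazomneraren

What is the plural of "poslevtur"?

poslevturovi

veluz and tokenez both end in -z yet inflect differently (veluzovi, tokenuz), so the final letter is not what conditions the rule; the last vowel is.
"poslevtur" has last vowel 'u'. The stems whose last vowel is 'u' (veluz → veluzovi, sertagdug → sertagdugovi) add -ovi.
So poslevtur → poslevturovi.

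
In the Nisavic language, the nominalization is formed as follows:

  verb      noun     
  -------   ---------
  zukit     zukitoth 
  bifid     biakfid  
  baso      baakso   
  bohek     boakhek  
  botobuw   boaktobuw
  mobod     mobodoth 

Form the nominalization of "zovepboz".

bifid and mobod both end in -d yet inflect differently (biakfid, mobodoth), so the final letter is not what conditions the rule; the first letter is.
"zovepboz" begins with z-. The one such stem in the data (zukit → zukitoth) adds -oth, so the same rule applies.
The other pattern: stems beginning with b- insert -ak- after the first vowel.
So zovepboz → zovepbozoth.

zovepbozoth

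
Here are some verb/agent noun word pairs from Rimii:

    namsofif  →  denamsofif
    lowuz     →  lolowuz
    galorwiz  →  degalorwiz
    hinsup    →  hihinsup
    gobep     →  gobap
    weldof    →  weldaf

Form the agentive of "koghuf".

galorwiz and lowuz both end in -z yet inflect differently (degalorwiz, lolowuz), so the final letter is not what conditions the rule; the last vowel is.
"koghuf" has last vowel 'u'. The stems whose last vowel is 'u' (lowuz → lolowuz, hinsup → hihinsup) repeat the first consonant+vowel as a prefix.
The other patterns: stems whose last vowel is 'i' add the prefix de-; stems whose last vowel is 'e' or 'o' change the last vowel to 'a'.
So koghuf → kokoghuf.

kokoghuf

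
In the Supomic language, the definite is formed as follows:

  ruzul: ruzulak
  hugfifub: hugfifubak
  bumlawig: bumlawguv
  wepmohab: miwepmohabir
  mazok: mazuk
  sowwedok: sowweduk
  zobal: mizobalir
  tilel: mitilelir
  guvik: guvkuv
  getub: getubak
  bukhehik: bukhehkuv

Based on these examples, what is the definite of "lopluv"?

lopluvak

"lopluv" has last vowel 'u'. The stems whose last vowel is 'u' (hugfifub → hugfifubak, ruzul → ruzulak, getub → getubak) add -ak.
The other patterns: stems whose last vowel is 'i' delete the last vowel and add -uv; stems whose last vowel is 'a' or 'e' add mi- … -ir around the stem; stems whose last vowel is 'o' change the last vowel to 'u'.
So lopluv → lopluvak.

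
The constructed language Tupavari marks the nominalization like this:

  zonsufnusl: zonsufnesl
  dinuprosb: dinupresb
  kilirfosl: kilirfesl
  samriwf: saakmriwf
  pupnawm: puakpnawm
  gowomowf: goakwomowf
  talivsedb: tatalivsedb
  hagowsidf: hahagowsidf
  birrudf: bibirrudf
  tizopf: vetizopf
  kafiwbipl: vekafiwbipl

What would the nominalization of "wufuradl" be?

"wufuradl" has second-to-last letter 'd'. The stems whose second-to-last letter is 'd' (talivsedb → tatalivsedb, hagowsidf → hahagowsidf, birrudf → bibirrudf) repeat the first consonant+vowel as a prefix.
The other patterns: stems whose second-to-last letter is 's' change the last vowel to 'e'; stems whose second-to-last letter is 'w' insert -ak- after the first vowel; stems whose second-to-last letter is 'p' add the prefix ve-.
So wufuradl → wuwufuradl.

wuwufuradl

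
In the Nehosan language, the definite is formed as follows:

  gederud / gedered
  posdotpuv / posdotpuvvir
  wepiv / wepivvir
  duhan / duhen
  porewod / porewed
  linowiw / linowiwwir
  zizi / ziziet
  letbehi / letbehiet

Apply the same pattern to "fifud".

letbehi and linowiw both have last vowel 'i' yet inflect differently (letbehiet, linowiwwir), so the last vowel is not what conditions the rule; the final letter is.
"fifud" ends in -d. The stems ending in -d (porewod → porewed, gederud → gedered) change the last vowel to 'e'.
So fifud → fifed.

fifed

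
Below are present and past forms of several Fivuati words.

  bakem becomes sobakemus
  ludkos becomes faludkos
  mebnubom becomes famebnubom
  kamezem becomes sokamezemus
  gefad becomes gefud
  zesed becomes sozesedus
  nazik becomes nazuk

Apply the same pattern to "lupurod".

"lupurod" has last vowel 'o'. The stems whose last vowel is 'o' (mebnubom → famebnubom, ludkos → faludkos) add the prefix fa-.
The other patterns: stems whose last vowel is 'e' add so- … -us around the stem; stems whose last vowel is 'a' or 'i' change the last vowel to 'u'.
So lupurod → falupurod.

falupurod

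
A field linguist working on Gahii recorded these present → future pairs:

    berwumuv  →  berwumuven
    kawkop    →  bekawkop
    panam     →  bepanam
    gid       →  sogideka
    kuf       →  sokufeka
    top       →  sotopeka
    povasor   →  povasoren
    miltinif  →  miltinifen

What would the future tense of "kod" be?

sokodeka

top and kawkop both end in -p yet inflect differently (sotopeka, bekawkop), so the final letter is not what conditions the rule; the number of vowels is.
"kod" has 1 vowel. The stems with 1 vowel (gid → sogideka, kuf → sokufeka, top → sotopeka) add so- … -eka around the stem.
The other patterns: stems with 2 vowels add the prefix be-; stems with 3 vowels add -en.
So kod → sokodeka.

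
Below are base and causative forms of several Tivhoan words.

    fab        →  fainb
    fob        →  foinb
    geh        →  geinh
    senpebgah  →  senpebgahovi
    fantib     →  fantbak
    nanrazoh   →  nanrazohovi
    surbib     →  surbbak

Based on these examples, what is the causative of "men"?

"men" has 1 vowel. The stems with 1 vowel (fab → fainb, fob → foinb, geh → geinh) insert -in- after the first vowel.
The other patterns: stems with 2 vowels delete the last vowel and add -ak; stems with 3 vowels add -ovi.
So men → meinn.

meinn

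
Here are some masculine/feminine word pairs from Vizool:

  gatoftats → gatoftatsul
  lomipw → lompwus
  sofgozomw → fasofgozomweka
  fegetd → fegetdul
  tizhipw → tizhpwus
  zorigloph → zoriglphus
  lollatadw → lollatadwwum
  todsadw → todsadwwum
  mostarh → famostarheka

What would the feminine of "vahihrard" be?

favahihrardeka

lollatadw and tizhipw both end in -w yet inflect differently (lollatadwwum, tizhpwus), so the final letter is not what conditions the rule; the second-to-last letter is.
"vahihrard" has second-to-last letter 'r'. The one such stem in the data (mostarh → famostarheka) adds fa- … -eka around the stem, so the same rule applies.
The other patterns: stems whose second-to-last letter is 'd' double the final consonant and add -um; stems whose second-to-last letter is 't' add -ul; stems whose second-to-last letter is 'p' delete the last vowel and add -us.
So vahihrard → favahihrardeka.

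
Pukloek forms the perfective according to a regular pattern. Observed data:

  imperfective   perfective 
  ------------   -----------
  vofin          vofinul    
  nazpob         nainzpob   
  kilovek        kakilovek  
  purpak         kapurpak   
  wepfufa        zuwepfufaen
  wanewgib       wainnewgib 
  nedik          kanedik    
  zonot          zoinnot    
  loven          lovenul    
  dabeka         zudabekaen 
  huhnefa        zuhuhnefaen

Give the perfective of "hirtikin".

nedik and vofin both have last vowel 'i' yet inflect differently (kanedik, vofinul), so the last vowel is not what conditions the rule; the final letter is.
"hirtikin" ends in -n. The stems ending in -n (vofin → vofinul, loven → lovenul) add -ul.
So hirtikin → hirtikinul.

hirtikinul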